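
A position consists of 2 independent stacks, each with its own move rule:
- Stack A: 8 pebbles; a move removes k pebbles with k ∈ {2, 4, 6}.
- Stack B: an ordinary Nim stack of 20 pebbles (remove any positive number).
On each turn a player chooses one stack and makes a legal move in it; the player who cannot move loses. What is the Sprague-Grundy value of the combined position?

Build the Grundy sequence for stack A with g(k) = mex{g(k−s) : s ∈ {2, 4, 6}, s ≤ k}:
g(0) = mex{} = 0
g(1) = mex{} = 0
g(2) = mex{0} = 1
g(3) = mex{0} = 1
g(4) = mex{0,1} = 2
g(5) = mex{0,1} = 2
g(6) = mex{0,1,2} = 3
g(7) = mex{0,1,2} = 3
g(8) = mex{1,2,3} = 0
So g(8) = 0.
Stack B is a plain Nim stack of size 20, so its Grundy value is 20.
By the Sprague-Grundy theorem, the Grundy value of a sum of independent games is the XOR of the component values.
Combined value = 0 XOR 20 = 20.

20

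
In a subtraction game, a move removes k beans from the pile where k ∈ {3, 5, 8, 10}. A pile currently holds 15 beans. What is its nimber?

Build the Grundy sequence with g(k) = mex{g(k−s) : s ∈ {3, 5, 8, 10}, s ≤ k}:
k:     0  1  2  3  4  5  6  7  8  9 10 11 12 13 14 15
g(k):  0  0  0  1  1  1  2  2  2  3  3  3  4  0  0  0
So g(15) = 0.

0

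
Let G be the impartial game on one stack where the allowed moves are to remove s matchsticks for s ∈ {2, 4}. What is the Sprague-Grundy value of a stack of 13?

Grundy values for subtraction set {2, 4}:
k:     0  1  2  3  4  5  6  7  8  9 10 11 12 13
g(k):  0  0  1  1  2  2  0  0  1  1  2  2  0  0
So g(13) = 0.

0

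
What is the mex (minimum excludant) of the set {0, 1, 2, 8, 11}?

3

The values 0, 1, 2 are all present; 3 is the first non-negative integer missing from the set.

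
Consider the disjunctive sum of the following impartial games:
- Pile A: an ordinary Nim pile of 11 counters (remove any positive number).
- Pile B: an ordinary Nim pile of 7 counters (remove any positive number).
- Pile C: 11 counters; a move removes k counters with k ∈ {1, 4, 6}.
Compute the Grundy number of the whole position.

Pile A is a plain Nim pile of size 11, so its Grundy value is 11.
Pile B is a plain Nim pile of size 7, so its Grundy value is 7.
Build the Grundy sequence for pile C with g(k) = mex{g(k−s) : s ∈ {1, 4, 6}, s ≤ k}:
g(0) = mex{} = 0
g(1) = mex{0} = 1
g(2) = mex{1} = 0
g(3) = mex{0} = 1
g(4) = mex{0,1} = 2
g(5) = mex{1,2} = 0
g(6) = mex{0} = 1
g(7) = mex{1} = 0
g(8) = mex{0,2} = 1
g(9) = mex{0,1} = 2
g(10) = mex{1,2} = 0
g(11) = mex{0} = 1
So g(11) = 1.
The value of a disjunctive sum is the nim-sum of the parts.
Combined value = 11 ⊕ 7 ⊕ 1 = 13.

13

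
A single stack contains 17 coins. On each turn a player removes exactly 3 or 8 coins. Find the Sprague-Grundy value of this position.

Grundy values for subtraction set {3, 8}:
k:     0  1  2  3  4  5  6  7  8  9 10 11 12 13 14 15 16 17
g(k):  0  0  0  1  1  1  0  0  2  1  1  0  0  0  1  1  1  0
So g(17) = 0.

0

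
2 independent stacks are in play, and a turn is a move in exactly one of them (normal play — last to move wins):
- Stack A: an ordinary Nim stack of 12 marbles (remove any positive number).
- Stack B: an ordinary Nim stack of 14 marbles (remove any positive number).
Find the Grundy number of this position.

2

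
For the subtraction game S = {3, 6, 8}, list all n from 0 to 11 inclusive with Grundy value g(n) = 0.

Build the Grundy sequence with g(k) = mex{g(k−s) : s ∈ {3, 6, 8}, s ≤ k}:
k:     0  1  2  3  4  5  6  7  8  9 10 11
g(k):  0  0  0  1  1  1  2  2  2  3  3  0
The P-positions (g = 0) in 0..11 are 0, 1, 2, 11.

0, 1, 2, 11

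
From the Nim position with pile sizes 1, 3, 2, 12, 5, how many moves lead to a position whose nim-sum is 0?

Write each in binary and XOR column by column:
  0001  (1)
  0011  (3)
  0010  (2)
  1100  (12)
  0101  (5)
  ----
  1001  (9)
The overall nim-sum is X = 9. A pile of size p has a winning move iff p XOR X < p (reduce it to p XOR X).
  1: 1 XOR 9 = 8 ≥ 1 — no move.
  3: 3 XOR 9 = 10 ≥ 3 — no move.
  2: 2 XOR 9 = 11 ≥ 2 — no move.
  12: 12 XOR 9 = 5 < 12 — winning move (to 5).
  5: 5 XOR 9 = 12 ≥ 5 — no move.
That gives 1 winning move.

1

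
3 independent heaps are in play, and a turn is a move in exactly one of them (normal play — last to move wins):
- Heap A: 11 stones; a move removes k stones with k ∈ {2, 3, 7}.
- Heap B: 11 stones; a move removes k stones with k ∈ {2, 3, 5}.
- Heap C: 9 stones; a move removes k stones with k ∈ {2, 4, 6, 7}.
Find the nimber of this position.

2

Grundy values for heap A (subtraction set {2, 3, 7}):
k:     0  1  2  3  4  5  6  7  8  9 10 11
g(k):  0  0  1  1  2  0  0  1  1  2  0  0
So g(11) = 0.
Build the Grundy sequence for heap B with g(k) = mex{g(k−s) : s ∈ {2, 3, 5}, s ≤ k}:
g(0) = mex{} = 0
g(1) = mex{} = 0
g(2) = mex{0} = 1
g(3) = mex{0} = 1
g(4) = mex{0,1} = 2
g(5) = mex{0,1} = 2
g(6) = mex{0,1,2} = 3
g(7) = mex{1,2} = 0
g(8) = mex{1,2,3} = 0
g(9) = mex{0,2,3} = 1
g(10) = mex{0,2} = 1
g(11) = mex{0,1,3} = 2
So g(11) = 2.
For heap C, compute g(0), g(1), … with moves {2, 4, 6, 7}:
k:     0  1  2  3  4  5  6  7  8  9
g(k):  0  0  1  1  2  2  3  3  4  0
So g(9) = 0.
The value of a disjunctive sum is the nim-sum of the parts.
Combined value = 0 XOR 2 XOR 0 = 2.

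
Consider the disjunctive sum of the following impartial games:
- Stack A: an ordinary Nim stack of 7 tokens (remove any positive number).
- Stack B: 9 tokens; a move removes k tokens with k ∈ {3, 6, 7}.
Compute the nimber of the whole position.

Stack A is a plain Nim stack of size 7, so its Grundy value is 7.
Grundy values for stack B (subtraction set {3, 6, 7}):
k:     0  1  2  3  4  5  6  7  8  9
g(k):  0  0  0  1  1  1  2  2  2  3
So g(9) = 3.
The value of a disjunctive sum is the nim-sum of the parts.
Combined value = 7 ⊕ 3 = 4.

4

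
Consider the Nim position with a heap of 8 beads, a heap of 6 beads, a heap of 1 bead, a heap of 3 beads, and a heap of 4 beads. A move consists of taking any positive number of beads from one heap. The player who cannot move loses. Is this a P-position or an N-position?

N-position

Bitwise XOR of the heap sizes:
  1000  (8)
  0110  (6)
  0001  (1)
  0011  (3)
  0100  (4)
  ----
  1000  (8)
The nim-sum is 8 ≠ 0, so this is an N-position: the player to move can win.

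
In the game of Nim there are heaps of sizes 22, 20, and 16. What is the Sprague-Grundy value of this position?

18

In binary:
  10110  (22)
  10100  (20)
  10000  (16)
  -----
  10010  (18)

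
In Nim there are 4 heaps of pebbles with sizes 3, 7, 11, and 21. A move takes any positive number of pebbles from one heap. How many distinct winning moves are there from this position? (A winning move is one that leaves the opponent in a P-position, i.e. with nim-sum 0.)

Write each in binary and XOR column by column:
  00011  (3)
  00111  (7)
  01011  (11)
  10101  (21)
  -----
  11010  (26)
The overall nim-sum is X = 26. A heap of size p has a winning move iff p XOR X < p (reduce it to p XOR X).
  3: 3 XOR 26 = 25 ≥ 3 — no move.
  7: 7 XOR 26 = 29 ≥ 7 — no move.
  11: 11 XOR 26 = 17 ≥ 11 — no move.
  21: 21 XOR 26 = 15 < 21 — winning move (to 15).
That gives 1 winning move.

1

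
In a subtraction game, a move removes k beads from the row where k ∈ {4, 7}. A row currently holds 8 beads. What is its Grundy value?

2

Grundy values for subtraction set {4, 7}:
g(0) = mex{} = 0
g(1) = mex{} = 0
g(2) = mex{} = 0
g(3) = mex{} = 0
g(4) = mex{0} = 1
g(5) = mex{0} = 1
g(6) = mex{0} = 1
g(7) = mex{0} = 1
g(8) = mex{0,1} = 2
So g(8) = 2.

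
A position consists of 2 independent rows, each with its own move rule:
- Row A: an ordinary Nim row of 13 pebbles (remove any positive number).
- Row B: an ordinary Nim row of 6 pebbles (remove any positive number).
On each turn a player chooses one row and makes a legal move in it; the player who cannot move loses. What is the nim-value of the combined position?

11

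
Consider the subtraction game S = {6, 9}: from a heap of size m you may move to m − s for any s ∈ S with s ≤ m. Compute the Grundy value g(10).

1

Grundy values for subtraction set {6, 9}:
g(0) = mex{} = 0
g(1) = mex{} = 0
g(2) = mex{} = 0
g(3) = mex{} = 0
g(4) = mex{} = 0
g(5) = mex{} = 0
g(6) = mex{0} = 1
g(7) = mex{0} = 1
g(8) = mex{0} = 1
g(9) = mex{0} = 1
g(10) = mex{0} = 1
So g(10) = 1.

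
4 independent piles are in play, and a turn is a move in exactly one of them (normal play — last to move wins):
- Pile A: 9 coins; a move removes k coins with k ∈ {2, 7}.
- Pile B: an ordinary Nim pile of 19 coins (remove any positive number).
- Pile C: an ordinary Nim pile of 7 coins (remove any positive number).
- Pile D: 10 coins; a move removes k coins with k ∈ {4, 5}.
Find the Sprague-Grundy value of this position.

Build the Grundy sequence for pile A with g(k) = mex{g(k−s) : s ∈ {2, 7}, s ≤ k}:
k:     0  1  2  3  4  5  6  7  8  9
g(k):  0  0  1  1  0  0  1  1  2  0
So g(9) = 0.
Pile B is a plain Nim pile of size 19, so its Grundy value is 19.
Pile C is a plain Nim pile of size 7, so its Grundy value is 7.
Build the Grundy sequence for pile D with g(k) = mex{g(k−s) : s ∈ {4, 5}, s ≤ k}:
g(0) = mex{} = 0
g(1) = mex{} = 0
g(2) = mex{} = 0
g(3) = mex{} = 0
g(4) = mex{0} = 1
g(5) = mex{0} = 1
g(6) = mex{0} = 1
g(7) = mex{0} = 1
g(8) = mex{0,1} = 2
g(9) = mex{1} = 0
g(10) = mex{1} = 0
So g(10) = 0.
The value of a disjunctive sum is the nim-sum of the parts.
Combined value = 0 XOR 19 XOR 7 XOR 0 = 20.

20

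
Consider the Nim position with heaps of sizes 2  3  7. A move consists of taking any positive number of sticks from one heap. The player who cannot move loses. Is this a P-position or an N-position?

Compute the nim-sum pairwise:
2 ^ 3 = 1
1 ^ 7 = 6
The nim-sum is 6 ≠ 0, so this is an N-position: the player to move can win.

N-position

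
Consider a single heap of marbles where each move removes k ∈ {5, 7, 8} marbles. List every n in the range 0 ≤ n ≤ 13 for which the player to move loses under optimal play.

Compute g(0), g(1), … for moves {5, 7, 8}:
g(0) = mex{} = 0
g(1) = mex{} = 0
g(2) = mex{} = 0
g(3) = mex{} = 0
g(4) = mex{} = 0
g(5) = mex{0} = 1
g(6) = mex{0} = 1
g(7) = mex{0} = 1
g(8) = mex{0} = 1
g(9) = mex{0} = 1
g(10) = mex{0,1} = 2
g(11) = mex{0,1} = 2
g(12) = mex{0,1} = 2
g(13) = mex{1} = 0
The P-positions (g = 0) in 0..13 are 0, 1, 2, 3, 4, 13.

0, 1, 2, 3, 4, 13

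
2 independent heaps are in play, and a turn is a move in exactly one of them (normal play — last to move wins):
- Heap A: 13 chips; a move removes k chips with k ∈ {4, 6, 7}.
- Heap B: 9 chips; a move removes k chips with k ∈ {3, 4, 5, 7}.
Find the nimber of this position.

Build the Grundy sequence for heap A with g(k) = mex{g(k−s) : s ∈ {4, 6, 7}, s ≤ k}:
g(0) = mex{} = 0
g(1) = mex{} = 0
g(2) = mex{} = 0
g(3) = mex{} = 0
g(4) = mex{0} = 1
g(5) = mex{0} = 1
g(6) = mex{0} = 1
g(7) = mex{0} = 1
g(8) = mex{0,1} = 2
g(9) = mex{0,1} = 2
g(10) = mex{0,1} = 2
g(11) = mex{1} = 0
g(12) = mex{1,2} = 0
g(13) = mex{1,2} = 0
So g(13) = 0.
Grundy values for heap B (subtraction set {3, 4, 5, 7}):
k:     0  1  2  3  4  5  6  7  8  9
g(k):  0  0  0  1  1  1  2  2  2  3
So g(9) = 3.
The value of a disjunctive sum is the nim-sum of the parts.
Combined value = 0 ⊕ 3 = 3.

3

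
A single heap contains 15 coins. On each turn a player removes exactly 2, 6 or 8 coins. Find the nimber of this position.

Grundy values for subtraction set {2, 6, 8}:
k:     0  1  2  3  4  5  6  7  8  9 10 11 12 13 14 15
g(k):  0  0  1  1  0  0  1  1  2  2  3  3  2  2  0  0
So g(15) = 0.

0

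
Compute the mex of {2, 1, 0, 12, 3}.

The values 0, 1, 2, 3 are all present; 4 is the first non-negative integer missing from the set.

4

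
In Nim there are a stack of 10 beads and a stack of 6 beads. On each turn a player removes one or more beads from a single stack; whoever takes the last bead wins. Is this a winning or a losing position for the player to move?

Nim-sum: 10 ⊕ 6 = 12.
The nim-sum is 12 ≠ 0, so this is an N-position: the player to move can win.

Winning position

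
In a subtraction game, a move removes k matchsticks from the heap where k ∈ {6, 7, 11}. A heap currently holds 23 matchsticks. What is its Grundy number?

1

Compute g(0), g(1), … for moves {6, 7, 11}:
k:     0  1  2  3  4  5  6  7  8  9 10 11 12 13 14 15 16 17 18 19 20 21 22 23
g(k):  0  0  0  0  0  0  1  1  1  1  1  1  2  2  2  2  2  0  0  0  0  0  0  1
So g(23) = 1.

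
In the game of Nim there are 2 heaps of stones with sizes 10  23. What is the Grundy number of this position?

29

Nim-sum: 10 ^ 23 = 29.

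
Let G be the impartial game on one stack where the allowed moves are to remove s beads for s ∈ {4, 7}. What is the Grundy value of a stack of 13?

Grundy values for subtraction set {4, 7}:
g(0) = mex{} = 0
g(1) = mex{} = 0
g(2) = mex{} = 0
g(3) = mex{} = 0
g(4) = mex{0} = 1
g(5) = mex{0} = 1
g(6) = mex{0} = 1
g(7) = mex{0} = 1
g(8) = mex{0,1} = 2
g(9) = mex{0,1} = 2
g(10) = mex{0,1} = 2
g(11) = mex{1} = 0
g(12) = mex{1,2} = 0
g(13) = mex{1,2} = 0
So g(13) = 0.

0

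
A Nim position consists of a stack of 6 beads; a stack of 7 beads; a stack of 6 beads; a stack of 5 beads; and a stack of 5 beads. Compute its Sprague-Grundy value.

Compute the nim-sum pairwise:
6 ⊕ 7 = 1
1 ⊕ 6 = 7
7 ⊕ 5 = 2
2 ⊕ 5 = 7

7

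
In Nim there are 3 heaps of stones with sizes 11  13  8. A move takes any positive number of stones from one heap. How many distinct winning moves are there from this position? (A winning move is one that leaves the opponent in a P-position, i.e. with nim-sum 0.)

In binary:
  1011  (11)
  1101  (13)
  1000  (8)
  ----
  1110  (14)
The overall nim-sum is X = 14. A heap of size p has a winning move iff p XOR X < p (reduce it to p XOR X).
  11: 11 XOR 14 = 5 < 11 — winning move (to 5).
  13: 13 XOR 14 = 3 < 13 — winning move (to 3).
  8: 8 XOR 14 = 6 < 8 — winning move (to 6).
That gives 3 winning moves.

3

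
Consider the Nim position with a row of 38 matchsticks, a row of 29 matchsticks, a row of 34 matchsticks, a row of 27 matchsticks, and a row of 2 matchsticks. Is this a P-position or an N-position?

Nim-sum: 38 XOR 29 XOR 34 XOR 27 XOR 2 = 0.
The nim-sum is 0, so this is a P-position: the player to move is in a losing position under optimal play.

P-position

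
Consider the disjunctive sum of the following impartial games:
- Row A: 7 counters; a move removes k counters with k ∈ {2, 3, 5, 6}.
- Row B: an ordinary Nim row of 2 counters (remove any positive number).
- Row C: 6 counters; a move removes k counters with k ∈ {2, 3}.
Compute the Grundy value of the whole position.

1

Build the Grundy sequence for row A with g(k) = mex{g(k−s) : s ∈ {2, 3, 5, 6}, s ≤ k}:
k:     0  1  2  3  4  5  6  7
g(k):  0  0  1  1  2  2  3  3
So g(7) = 3.
Row B is a plain Nim row of size 2, so its Grundy value is 2.
Build the Grundy sequence for row C with g(k) = mex{g(k−s) : s ∈ {2, 3}, s ≤ k}:
k:     0  1  2  3  4  5  6
g(k):  0  0  1  1  2  0  0
So g(6) = 0.
By the Sprague-Grundy theorem, the Grundy value of a sum of independent games is the XOR of the component values.
Combined value = 3 XOR 2 XOR 0 = 1.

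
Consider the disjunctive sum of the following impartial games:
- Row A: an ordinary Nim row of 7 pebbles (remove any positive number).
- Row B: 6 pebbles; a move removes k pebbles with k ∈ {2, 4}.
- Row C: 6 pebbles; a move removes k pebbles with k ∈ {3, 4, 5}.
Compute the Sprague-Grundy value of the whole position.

Row A is a plain Nim row of size 7, so its Grundy value is 7.
Build the Grundy sequence for row B with g(k) = mex{g(k−s) : s ∈ {2, 4}, s ≤ k}:
g(0) = mex{} = 0
g(1) = mex{} = 0
g(2) = mex{0} = 1
g(3) = mex{0} = 1
g(4) = mex{0,1} = 2
g(5) = mex{0,1} = 2
g(6) = mex{1,2} = 0
So g(6) = 0.
For row C, compute g(0), g(1), … with moves {3, 4, 5}:
k:     0  1  2  3  4  5  6
g(k):  0  0  0  1  1  1  2
So g(6) = 2.
By the Sprague-Grundy theorem, the Grundy value of a sum of independent games is the XOR of the component values.
Combined value = 7 ⊕ 0 ⊕ 2 = 5.

5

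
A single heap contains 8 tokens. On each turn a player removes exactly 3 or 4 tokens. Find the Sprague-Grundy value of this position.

Grundy values for subtraction set {3, 4}:
g(0) = mex{} = 0
g(1) = mex{} = 0
g(2) = mex{} = 0
g(3) = mex{0} = 1
g(4) = mex{0} = 1
g(5) = mex{0} = 1
g(6) = mex{0,1} = 2
g(7) = mex{1} = 0
g(8) = mex{1} = 0
So g(8) = 0.

0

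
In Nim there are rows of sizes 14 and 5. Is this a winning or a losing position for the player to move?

Compute the nim-sum pairwise:
14 ⊕ 5 = 11
The nim-sum is 11 ≠ 0, so this is an N-position: the player to move can win.

Winning position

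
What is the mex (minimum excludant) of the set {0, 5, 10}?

0 is in the set but 1 is not, so the mex is 1.

1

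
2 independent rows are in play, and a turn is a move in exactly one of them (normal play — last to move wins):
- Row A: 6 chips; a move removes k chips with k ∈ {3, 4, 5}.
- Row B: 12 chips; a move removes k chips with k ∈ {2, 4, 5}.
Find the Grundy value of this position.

0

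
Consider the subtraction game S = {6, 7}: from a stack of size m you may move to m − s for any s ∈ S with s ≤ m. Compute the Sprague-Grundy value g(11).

Build the Grundy sequence with g(k) = mex{g(k−s) : s ∈ {6, 7}, s ≤ k}:
k:     0  1  2  3  4  5  6  7  8  9 10 11
g(k):  0  0  0  0  0  0  1  1  1  1  1  1
So g(11) = 1.

1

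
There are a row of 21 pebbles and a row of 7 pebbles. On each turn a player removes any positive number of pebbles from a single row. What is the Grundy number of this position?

18

Nim-sum: 21 ⊕ 7 = 18.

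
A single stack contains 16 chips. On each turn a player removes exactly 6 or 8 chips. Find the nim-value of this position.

0

Compute g(0), g(1), … for moves {6, 8}:
k:     0  1  2  3  4  5  6  7  8  9 10 11 12 13 14 15 16
g(k):  0  0  0  0  0  0  1  1  1  1  1  1  2  2  0  0  0
So g(16) = 0.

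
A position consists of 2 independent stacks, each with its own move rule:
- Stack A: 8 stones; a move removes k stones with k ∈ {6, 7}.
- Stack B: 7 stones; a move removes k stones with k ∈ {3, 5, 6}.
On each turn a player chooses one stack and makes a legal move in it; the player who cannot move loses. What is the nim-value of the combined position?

3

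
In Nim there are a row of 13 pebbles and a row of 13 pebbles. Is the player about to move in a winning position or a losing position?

Losing position

Nim-sum: 13 ^ 13 = 0.
The nim-sum is 0, so this is a P-position: the player to move is in a losing position under optimal play.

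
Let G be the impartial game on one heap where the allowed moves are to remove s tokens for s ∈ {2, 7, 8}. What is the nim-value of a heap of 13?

Compute g(0), g(1), … for moves {2, 7, 8}:
g(0) = mex{} = 0
g(1) = mex{} = 0
g(2) = mex{0} = 1
g(3) = mex{0} = 1
g(4) = mex{1} = 0
g(5) = mex{1} = 0
g(6) = mex{0} = 1
g(7) = mex{0} = 1
g(8) = mex{0,1} = 2
g(9) = mex{0,1} = 2
g(10) = mex{1,2} = 0
g(11) = mex{0,1,2} = 3
g(12) = mex{0} = 1
g(13) = mex{0,1,3} = 2
So g(13) = 2.

2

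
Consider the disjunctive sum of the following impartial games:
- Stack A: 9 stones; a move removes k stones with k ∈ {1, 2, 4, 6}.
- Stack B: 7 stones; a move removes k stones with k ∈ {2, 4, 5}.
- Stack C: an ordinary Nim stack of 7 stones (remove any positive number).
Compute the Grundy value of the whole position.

Grundy values for stack A (subtraction set {1, 2, 4, 6}):
k:     0  1  2  3  4  5  6  7  8  9
g(k):  0  1  2  0  1  2  3  4  0  1
So g(9) = 1.
For stack B, compute g(0), g(1), … with moves {2, 4, 5}:
g(0) = mex{} = 0
g(1) = mex{} = 0
g(2) = mex{0} = 1
g(3) = mex{0} = 1
g(4) = mex{0,1} = 2
g(5) = mex{0,1} = 2
g(6) = mex{0,1,2} = 3
g(7) = mex{1,2} = 0
So g(7) = 0.
Stack C is a plain Nim stack of size 7, so its Grundy value is 7.
By the Sprague-Grundy theorem, the Grundy value of a sum of independent games is the XOR of the component values.
Combined value = 1 XOR 0 XOR 7 = 6.

6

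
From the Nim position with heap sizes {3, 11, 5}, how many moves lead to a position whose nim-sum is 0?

1

Nim-sum: 3 ⊕ 11 ⊕ 5 = 13.
The overall nim-sum is X = 13. A heap of size p has a winning move iff p XOR X < p (reduce it to p XOR X).
  3: 3 XOR 13 = 14 ≥ 3 — no move.
  11: 11 XOR 13 = 6 < 11 — winning move (to 6).
  5: 5 XOR 13 = 8 ≥ 5 — no move.
That gives 1 winning move.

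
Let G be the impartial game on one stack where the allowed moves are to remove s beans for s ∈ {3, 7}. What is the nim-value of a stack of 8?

Build the Grundy sequence with g(k) = mex{g(k−s) : s ∈ {3, 7}, s ≤ k}:
g(0) = mex{} = 0
g(1) = mex{} = 0
g(2) = mex{} = 0
g(3) = mex{0} = 1
g(4) = mex{0} = 1
g(5) = mex{0} = 1
g(6) = mex{1} = 0
g(7) = mex{0,1} = 2
g(8) = mex{0,1} = 2
So g(8) = 2.

2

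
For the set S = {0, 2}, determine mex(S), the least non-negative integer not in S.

0 is in the set but 1 is not, so the mex is 1.

1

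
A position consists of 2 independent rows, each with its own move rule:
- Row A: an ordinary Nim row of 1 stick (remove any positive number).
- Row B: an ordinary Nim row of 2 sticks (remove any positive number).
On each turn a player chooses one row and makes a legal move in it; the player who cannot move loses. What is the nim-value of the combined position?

Row A is a plain Nim row of size 1, so its Grundy value is 1.
Row B is a plain Nim row of size 2, so its Grundy value is 2.
The value of a disjunctive sum is the nim-sum of the parts.
Combined value = 1 XOR 2 = 3.

3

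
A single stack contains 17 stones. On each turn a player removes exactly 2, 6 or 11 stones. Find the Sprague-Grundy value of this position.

0

Build the Grundy sequence with g(k) = mex{g(k−s) : s ∈ {2, 6, 11}, s ≤ k}:
k:     0  1  2  3  4  5  6  7  8  9 10 11 12 13 14 15 16 17
g(k):  0  0  1  1  0  0  1  1  0  0  1  1  2  0  3  1  2  0
So g(17) = 0.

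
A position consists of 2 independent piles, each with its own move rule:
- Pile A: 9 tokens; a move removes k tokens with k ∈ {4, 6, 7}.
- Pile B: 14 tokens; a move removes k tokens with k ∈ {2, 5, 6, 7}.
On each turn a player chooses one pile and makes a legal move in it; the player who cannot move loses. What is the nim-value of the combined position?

3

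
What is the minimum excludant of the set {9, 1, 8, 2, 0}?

The values 0, 1, 2 are all present; 3 is the first non-negative integer missing from the set.

3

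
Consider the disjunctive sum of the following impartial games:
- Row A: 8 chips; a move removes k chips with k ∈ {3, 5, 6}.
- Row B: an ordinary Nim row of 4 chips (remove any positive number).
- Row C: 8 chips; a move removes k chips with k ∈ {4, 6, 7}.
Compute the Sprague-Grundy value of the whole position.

4

For row A, compute g(0), g(1), … with moves {3, 5, 6}:
k:     0  1  2  3  4  5  6  7  8
g(k):  0  0  0  1  1  1  2  2  2
So g(8) = 2.
Row B is a plain Nim row of size 4, so its Grundy value is 4.
Grundy values for row C (subtraction set {4, 6, 7}):
g(0) = mex{} = 0
g(1) = mex{} = 0
g(2) = mex{} = 0
g(3) = mex{} = 0
g(4) = mex{0} = 1
g(5) = mex{0} = 1
g(6) = mex{0} = 1
g(7) = mex{0} = 1
g(8) = mex{0,1} = 2
So g(8) = 2.
The value of a disjunctive sum is the nim-sum of the parts.
Combined value = 2 ⊕ 4 ⊕ 2 = 4.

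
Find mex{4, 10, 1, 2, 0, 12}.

The values 0, 1, 2 are all present; 3 is the first non-negative integer missing from the set.

3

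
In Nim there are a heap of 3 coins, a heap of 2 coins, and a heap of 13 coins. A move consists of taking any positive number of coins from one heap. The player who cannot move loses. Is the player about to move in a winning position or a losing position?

Winning position

Write each in binary and XOR column by column:
  0011  (3)
  0010  (2)
  1101  (13)
  ----
  1100  (12)
The nim-sum is 12 ≠ 0, so this is an N-position: the player to move can win.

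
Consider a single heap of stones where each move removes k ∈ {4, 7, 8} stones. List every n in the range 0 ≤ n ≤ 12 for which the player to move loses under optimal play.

0, 1, 2, 3, 12

Compute g(0), g(1), … for moves {4, 7, 8}:
g(0) = mex{} = 0
g(1) = mex{} = 0
g(2) = mex{} = 0
g(3) = mex{} = 0
g(4) = mex{0} = 1
g(5) = mex{0} = 1
g(6) = mex{0} = 1
g(7) = mex{0} = 1
g(8) = mex{0,1} = 2
g(9) = mex{0,1} = 2
g(10) = mex{0,1} = 2
g(11) = mex{0,1} = 2
g(12) = mex{1,2} = 0
The P-positions (g = 0) in 0..12 are 0, 1, 2, 3, 12.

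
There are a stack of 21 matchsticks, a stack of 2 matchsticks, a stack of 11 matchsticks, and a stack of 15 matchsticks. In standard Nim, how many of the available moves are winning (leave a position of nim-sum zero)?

1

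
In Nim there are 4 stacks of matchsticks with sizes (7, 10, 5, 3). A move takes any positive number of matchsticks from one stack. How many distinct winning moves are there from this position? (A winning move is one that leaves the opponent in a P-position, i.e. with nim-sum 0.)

Nim-sum: 7 XOR 10 XOR 5 XOR 3 = 11.
The overall nim-sum is X = 11. A stack of size p has a winning move iff p XOR X < p (reduce it to p XOR X).
  7: 7 XOR 11 = 12 ≥ 7 — no move.
  10: 10 XOR 11 = 1 < 10 — winning move (to 1).
  5: 5 XOR 11 = 14 ≥ 5 — no move.
  3: 3 XOR 11 = 8 ≥ 3 — no move.
That gives 1 winning move.

1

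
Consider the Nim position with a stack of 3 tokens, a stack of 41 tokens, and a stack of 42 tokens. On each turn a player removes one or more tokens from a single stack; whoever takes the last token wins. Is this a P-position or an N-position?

P-position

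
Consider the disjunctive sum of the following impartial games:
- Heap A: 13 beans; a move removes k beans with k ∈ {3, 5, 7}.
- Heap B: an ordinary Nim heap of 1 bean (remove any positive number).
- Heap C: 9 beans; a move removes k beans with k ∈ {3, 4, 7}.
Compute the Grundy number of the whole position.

Grundy values for heap A (subtraction set {3, 5, 7}):
g(0) = mex{} = 0
g(1) = mex{} = 0
g(2) = mex{} = 0
g(3) = mex{0} = 1
g(4) = mex{0} = 1
g(5) = mex{0} = 1
g(6) = mex{0,1} = 2
g(7) = mex{0,1} = 2
g(8) = mex{0,1} = 2
g(9) = mex{0,1,2} = 3
g(10) = mex{1,2} = 0
g(11) = mex{1,2} = 0
g(12) = mex{1,2,3} = 0
g(13) = mex{0,2} = 1
So g(13) = 1.
Heap B is a plain Nim heap of size 1, so its Grundy value is 1.
For heap C, compute g(0), g(1), … with moves {3, 4, 7}:
g(0) = mex{} = 0
g(1) = mex{} = 0
g(2) = mex{} = 0
g(3) = mex{0} = 1
g(4) = mex{0} = 1
g(5) = mex{0} = 1
g(6) = mex{0,1} = 2
g(7) = mex{0,1} = 2
g(8) = mex{0,1} = 2
g(9) = mex{0,1,2} = 3
So g(9) = 3.
The value of a disjunctive sum is the nim-sum of the parts.
Combined value = 1 XOR 1 XOR 3 = 3.

3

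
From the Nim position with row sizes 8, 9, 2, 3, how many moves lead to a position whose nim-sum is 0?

0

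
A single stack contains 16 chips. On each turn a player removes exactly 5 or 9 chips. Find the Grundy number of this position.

Build the Grundy sequence with g(k) = mex{g(k−s) : s ∈ {5, 9}, s ≤ k}:
k:     0  1  2  3  4  5  6  7  8  9 10 11 12 13 14 15 16
g(k):  0  0  0  0  0  1  1  1  1  1  2  2  2  2  0  0  0
So g(16) = 0.

0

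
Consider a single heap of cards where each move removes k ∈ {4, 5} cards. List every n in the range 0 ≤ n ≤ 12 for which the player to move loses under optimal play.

0, 1, 2, 3, 9, 10, 11, 12

Compute g(0), g(1), … for moves {4, 5}:
k:     0  1  2  3  4  5  6  7  8  9 10 11 12
g(k):  0  0  0  0  1  1  1  1  2  0  0  0  0
The P-positions (g = 0) in 0..12 are 0, 1, 2, 3, 9, 10, 11, 12.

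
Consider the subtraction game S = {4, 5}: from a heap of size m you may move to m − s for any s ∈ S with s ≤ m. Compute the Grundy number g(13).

Build the Grundy sequence with g(k) = mex{g(k−s) : s ∈ {4, 5}, s ≤ k}:
g(0) = mex{} = 0
g(1) = mex{} = 0
g(2) = mex{} = 0
g(3) = mex{} = 0
g(4) = mex{0} = 1
g(5) = mex{0} = 1
g(6) = mex{0} = 1
g(7) = mex{0} = 1
g(8) = mex{0,1} = 2
g(9) = mex{1} = 0
g(10) = mex{1} = 0
g(11) = mex{1} = 0
g(12) = mex{1,2} = 0
g(13) = mex{0,2} = 1
So g(13) = 1.

1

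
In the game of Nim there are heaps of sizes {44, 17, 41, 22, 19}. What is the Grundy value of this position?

Compute the nim-sum pairwise:
44 ^ 17 = 61
61 ^ 41 = 20
20 ^ 22 = 2
2 ^ 19 = 17

17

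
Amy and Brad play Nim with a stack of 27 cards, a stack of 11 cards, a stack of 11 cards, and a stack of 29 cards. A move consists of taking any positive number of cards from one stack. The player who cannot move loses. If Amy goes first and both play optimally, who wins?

Compute the nim-sum pairwise:
27 XOR 11 = 16
16 XOR 11 = 27
27 XOR 29 = 6
The nim-sum is 6 ≠ 0, so this is an N-position: the player to move can win; Amy has a winning move.

Amy wins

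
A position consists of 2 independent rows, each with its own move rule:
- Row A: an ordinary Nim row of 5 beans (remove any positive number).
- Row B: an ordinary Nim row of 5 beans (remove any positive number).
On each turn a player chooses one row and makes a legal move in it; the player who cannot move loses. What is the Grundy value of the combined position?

Row A is a plain Nim row of size 5, so its Grundy value is 5.
Row B is a plain Nim row of size 5, so its Grundy value is 5.
By the Sprague-Grundy theorem, the Grundy value of a sum of independent games is the XOR of the component values.
Combined value = 5 ⊕ 5 = 0.

0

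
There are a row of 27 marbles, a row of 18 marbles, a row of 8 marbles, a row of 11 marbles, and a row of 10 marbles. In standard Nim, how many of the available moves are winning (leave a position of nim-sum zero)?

Compute the nim-sum pairwise:
27 ^ 18 = 9
9 ^ 8 = 1
1 ^ 11 = 10
10 ^ 10 = 0
The nim-sum is already 0, so every move leaves a nonzero nim-sum — there are no winning moves.

0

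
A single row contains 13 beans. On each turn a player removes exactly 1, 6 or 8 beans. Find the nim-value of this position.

2

Build the Grundy sequence with g(k) = mex{g(k−s) : s ∈ {1, 6, 8}, s ≤ k}:
k:     0  1  2  3  4  5  6  7  8  9 10 11 12 13
g(k):  0  1  0  1  0  1  2  0  1  0  1  0  1  2
So g(13) = 2.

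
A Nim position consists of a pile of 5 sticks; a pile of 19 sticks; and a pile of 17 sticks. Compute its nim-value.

Nim-sum: 5 XOR 19 XOR 17 = 7.

7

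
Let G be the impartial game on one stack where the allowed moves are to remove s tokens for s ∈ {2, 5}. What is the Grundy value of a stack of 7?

0

Compute g(0), g(1), … for moves {2, 5}:
g(0) = mex{} = 0
g(1) = mex{} = 0
g(2) = mex{0} = 1
g(3) = mex{0} = 1
g(4) = mex{1} = 0
g(5) = mex{0,1} = 2
g(6) = mex{0} = 1
g(7) = mex{1,2} = 0
So g(7) = 0.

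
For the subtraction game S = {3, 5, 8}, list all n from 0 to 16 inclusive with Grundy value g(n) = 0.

0, 1, 2, 11, 12, 13

Compute g(0), g(1), … for moves {3, 5, 8}:
k:     0  1  2  3  4  5  6  7  8  9 10 11 12 13 14 15 16
g(k):  0  0  0  1  1  1  2  2  2  3  3  0  0  0  1  1  1
The P-positions (g = 0) in 0..16 are 0, 1, 2, 11, 12, 13.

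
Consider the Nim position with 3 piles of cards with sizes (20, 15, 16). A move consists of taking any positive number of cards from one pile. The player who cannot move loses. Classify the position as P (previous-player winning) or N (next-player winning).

Compute the nim-sum pairwise:
20 ^ 15 = 27
27 ^ 16 = 11
The nim-sum is 11 ≠ 0, so this is an N-position: the player to move can win.

N-position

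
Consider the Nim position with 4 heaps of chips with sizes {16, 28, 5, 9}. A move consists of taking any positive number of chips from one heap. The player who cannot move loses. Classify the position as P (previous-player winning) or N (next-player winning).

P-position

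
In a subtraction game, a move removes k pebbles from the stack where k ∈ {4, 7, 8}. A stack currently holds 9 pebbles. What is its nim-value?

Compute g(0), g(1), … for moves {4, 7, 8}:
g(0) = mex{} = 0
g(1) = mex{} = 0
g(2) = mex{} = 0
g(3) = mex{} = 0
g(4) = mex{0} = 1
g(5) = mex{0} = 1
g(6) = mex{0} = 1
g(7) = mex{0} = 1
g(8) = mex{0,1} = 2
g(9) = mex{0,1} = 2
So g(9) = 2.

2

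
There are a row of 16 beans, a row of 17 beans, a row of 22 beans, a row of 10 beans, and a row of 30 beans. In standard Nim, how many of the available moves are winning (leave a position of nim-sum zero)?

3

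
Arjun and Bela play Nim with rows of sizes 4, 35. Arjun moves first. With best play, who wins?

Arjun wins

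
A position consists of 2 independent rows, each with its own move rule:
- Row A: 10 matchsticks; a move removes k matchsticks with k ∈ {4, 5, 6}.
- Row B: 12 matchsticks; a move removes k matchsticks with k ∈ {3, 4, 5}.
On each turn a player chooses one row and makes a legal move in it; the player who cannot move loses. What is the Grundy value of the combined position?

Grundy values for row A (subtraction set {4, 5, 6}):
g(0) = mex{} = 0
g(1) = mex{} = 0
g(2) = mex{} = 0
g(3) = mex{} = 0
g(4) = mex{0} = 1
g(5) = mex{0} = 1
g(6) = mex{0} = 1
g(7) = mex{0} = 1
g(8) = mex{0,1} = 2
g(9) = mex{0,1} = 2
g(10) = mex{1} = 0
So g(10) = 0.
Grundy values for row B (subtraction set {3, 4, 5}):
g(0) = mex{} = 0
g(1) = mex{} = 0
g(2) = mex{} = 0
g(3) = mex{0} = 1
g(4) = mex{0} = 1
g(5) = mex{0} = 1
g(6) = mex{0,1} = 2
g(7) = mex{0,1} = 2
g(8) = mex{1} = 0
g(9) = mex{1,2} = 0
g(10) = mex{1,2} = 0
g(11) = mex{0,2} = 1
g(12) = mex{0,2} = 1
So g(12) = 1.
The value of a disjunctive sum is the nim-sum of the parts.
Combined value = 0 XOR 1 = 1.

1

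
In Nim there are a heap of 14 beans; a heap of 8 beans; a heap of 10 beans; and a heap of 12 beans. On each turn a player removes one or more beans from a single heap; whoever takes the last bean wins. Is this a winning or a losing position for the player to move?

Losing position

Nim-sum: 14 XOR 8 XOR 10 XOR 12 = 0.
The nim-sum is 0, so this is a P-position: the player to move is in a losing position under optimal play.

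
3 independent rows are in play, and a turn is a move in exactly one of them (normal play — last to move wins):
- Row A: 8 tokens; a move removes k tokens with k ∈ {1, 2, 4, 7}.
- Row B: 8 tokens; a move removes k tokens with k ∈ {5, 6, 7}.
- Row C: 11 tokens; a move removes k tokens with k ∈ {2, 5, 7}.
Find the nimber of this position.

0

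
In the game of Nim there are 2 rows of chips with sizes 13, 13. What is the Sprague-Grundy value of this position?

0

Compute the nim-sum pairwise:
13 ⊕ 13 = 0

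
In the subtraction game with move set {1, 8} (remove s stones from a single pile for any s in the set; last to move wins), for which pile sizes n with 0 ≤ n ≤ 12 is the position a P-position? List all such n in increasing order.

0, 2, 4, 6, 9, 11

Compute g(0), g(1), … for moves {1, 8}:
k:     0  1  2  3  4  5  6  7  8  9 10 11 12
g(k):  0  1  0  1  0  1  0  1  2  0  1  0  1
The P-positions (g = 0) in 0..12 are 0, 2, 4, 6, 9, 11.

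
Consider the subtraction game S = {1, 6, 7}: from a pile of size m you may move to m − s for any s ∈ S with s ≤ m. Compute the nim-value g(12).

Build the Grundy sequence with g(k) = mex{g(k−s) : s ∈ {1, 6, 7}, s ≤ k}:
k:     0  1  2  3  4  5  6  7  8  9 10 11 12
g(k):  0  1  0  1  0  1  2  3  2  3  2  3  0
So g(12) = 0.

0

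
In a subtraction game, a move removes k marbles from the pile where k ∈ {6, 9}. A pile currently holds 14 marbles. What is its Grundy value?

Build the Grundy sequence with g(k) = mex{g(k−s) : s ∈ {6, 9}, s ≤ k}:
k:     0  1  2  3  4  5  6  7  8  9 10 11 12 13 14
g(k):  0  0  0  0  0  0  1  1  1  1  1  1  2  2  2
So g(14) = 2.

2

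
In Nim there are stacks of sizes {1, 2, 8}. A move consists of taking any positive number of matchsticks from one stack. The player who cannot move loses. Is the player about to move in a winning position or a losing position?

Write each in binary and XOR column by column:
  0001  (1)
  0010  (2)
  1000  (8)
  ----
  1011  (11)
The nim-sum is 11 ≠ 0, so this is an N-position: the player to move can win.

Winning position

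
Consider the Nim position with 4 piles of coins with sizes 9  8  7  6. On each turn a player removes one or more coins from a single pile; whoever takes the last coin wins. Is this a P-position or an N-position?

P-position

Compute the nim-sum pairwise:
9 XOR 8 = 1
1 XOR 7 = 6
6 XOR 6 = 0
The nim-sum is 0, so this is a P-position: the player to move is in a losing position under optimal play.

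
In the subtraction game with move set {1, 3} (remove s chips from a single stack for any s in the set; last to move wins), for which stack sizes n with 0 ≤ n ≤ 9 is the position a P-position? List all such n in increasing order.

Grundy values for subtraction set {1, 3}:
k:     0  1  2  3  4  5  6  7  8  9
g(k):  0  1  0  1  0  1  0  1  0  1
The P-positions (g = 0) in 0..9 are 0, 2, 4, 6, 8.

0, 2, 4, 6, 8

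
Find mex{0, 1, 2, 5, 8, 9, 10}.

The values 0, 1, 2 are all present; 3 is the first non-negative integer missing from the set.

3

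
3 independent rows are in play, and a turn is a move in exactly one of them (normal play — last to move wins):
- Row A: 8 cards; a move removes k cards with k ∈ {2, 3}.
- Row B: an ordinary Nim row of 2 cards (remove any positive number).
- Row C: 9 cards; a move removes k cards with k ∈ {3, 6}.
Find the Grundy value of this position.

Grundy values for row A (subtraction set {2, 3}):
k:     0  1  2  3  4  5  6  7  8
g(k):  0  0  1  1  2  0  0  1  1
So g(8) = 1.
Row B is a plain Nim row of size 2, so its Grundy value is 2.
Grundy values for row C (subtraction set {3, 6}):
k:     0  1  2  3  4  5  6  7  8  9
g(k):  0  0  0  1  1  1  2  2  2  0
So g(9) = 0.
The value of a disjunctive sum is the nim-sum of the parts.
Combined value = 1 ⊕ 2 ⊕ 0 = 3.

3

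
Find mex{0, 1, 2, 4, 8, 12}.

The values 0, 1, 2 are all present; 3 is the first non-negative integer missing from the set.

3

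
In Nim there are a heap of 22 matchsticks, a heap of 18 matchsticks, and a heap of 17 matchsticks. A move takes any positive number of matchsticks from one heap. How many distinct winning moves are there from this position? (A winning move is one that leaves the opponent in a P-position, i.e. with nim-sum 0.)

3

Nim-sum: 22 XOR 18 XOR 17 = 21.
The overall nim-sum is X = 21. A heap of size p has a winning move iff p XOR X < p (reduce it to p XOR X).
  22: 22 XOR 21 = 3 < 22 — winning move (to 3).
  18: 18 XOR 21 = 7 < 18 — winning move (to 7).
  17: 17 XOR 21 = 4 < 17 — winning move (to 4).
That gives 3 winning moves.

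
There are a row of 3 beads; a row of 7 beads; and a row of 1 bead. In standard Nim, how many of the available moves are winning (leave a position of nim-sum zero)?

1

Compute the nim-sum pairwise:
3 ^ 7 = 4
4 ^ 1 = 5
The overall nim-sum is X = 5. A row of size p has a winning move iff p XOR X < p (reduce it to p XOR X).
  3: 3 XOR 5 = 6 ≥ 3 — no move.
  7: 7 XOR 5 = 2 < 7 — winning move (to 2).
  1: 1 XOR 5 = 4 ≥ 1 — no move.
That gives 1 winning move.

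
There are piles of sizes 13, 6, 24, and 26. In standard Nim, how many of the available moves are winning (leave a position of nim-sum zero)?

Compute the nim-sum pairwise:
13 XOR 6 = 11
11 XOR 24 = 19
19 XOR 26 = 9
The overall nim-sum is X = 9. A pile of size p has a winning move iff p XOR X < p (reduce it to p XOR X).
  13: 13 XOR 9 = 4 < 13 — winning move (to 4).
  6: 6 XOR 9 = 15 ≥ 6 — no move.
  24: 24 XOR 9 = 17 < 24 — winning move (to 17).
  26: 26 XOR 9 = 19 < 26 — winning move (to 19).
That gives 3 winning moves.

3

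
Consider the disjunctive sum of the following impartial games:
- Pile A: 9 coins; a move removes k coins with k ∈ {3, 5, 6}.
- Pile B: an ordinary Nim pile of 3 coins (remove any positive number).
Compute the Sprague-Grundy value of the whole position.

3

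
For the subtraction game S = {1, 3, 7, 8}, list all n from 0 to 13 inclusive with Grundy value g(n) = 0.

Grundy values for subtraction set {1, 3, 7, 8}:
g(0) = mex{} = 0
g(1) = mex{0} = 1
g(2) = mex{1} = 0
g(3) = mex{0} = 1
g(4) = mex{1} = 0
g(5) = mex{0} = 1
g(6) = mex{1} = 0
g(7) = mex{0} = 1
g(8) = mex{0,1} = 2
g(9) = mex{0,1,2} = 3
g(10) = mex{0,1,3} = 2
g(11) = mex{0,1,2} = 3
g(12) = mex{0,1,3} = 2
g(13) = mex{0,1,2} = 3
The P-positions (g = 0) in 0..13 are 0, 2, 4, 6.

0, 2, 4, 6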